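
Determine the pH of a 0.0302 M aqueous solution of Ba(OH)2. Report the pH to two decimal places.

Ba(OH)2 is a strong base (each formula unit releases 2 OH-); [OH-] = 0.0604 M.
pOH = -log(0.0604) = 1.22
pH = 14.00 - 1.22 = 12.78

pH = 12.78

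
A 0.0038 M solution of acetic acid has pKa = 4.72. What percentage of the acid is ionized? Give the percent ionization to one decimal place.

6.8%

CH3COOH ⇌ CH3COO- + H+; let x = [H+] at equilibrium.
Ka = 10^(−4.72) = 1.91 × 10^-5
Ka = x²/(C₀ − x); solving the quadratic gives x = 2.60 × 10^-4 M.
% ionization = x/C₀ × 100% = 2.60 × 10^-4/0.0038 × 100% = 6.8%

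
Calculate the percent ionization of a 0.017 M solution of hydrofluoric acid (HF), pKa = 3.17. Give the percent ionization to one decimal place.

HF ⇌ F- + H+; let x = [H+] at equilibrium.
Ka = 10^(−3.17) = 6.76 × 10^-4
Ka = x²/(C₀ − x); solving the quadratic gives x = 3.07 × 10^-3 M.
% ionization = x/C₀ × 100% = 3.07 × 10^-3/0.017 × 100% = 18.1%

18.1%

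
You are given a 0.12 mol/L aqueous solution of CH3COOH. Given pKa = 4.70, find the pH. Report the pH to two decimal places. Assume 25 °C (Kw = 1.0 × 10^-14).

CH3COOH ⇌ CH3COO- + H+
Ka = 10^(−4.70) = 2.00 × 10^-5
Ka = x²/(0.12 − x) = 2.00 × 10^-5
Neglecting x in the denominator: x = √(2.00 × 10^-5 × 0.12) = 1.55 × 10^-3 M
pH = −log[H+] = −log(1.55 × 10^-3) = 2.81

pH = 2.81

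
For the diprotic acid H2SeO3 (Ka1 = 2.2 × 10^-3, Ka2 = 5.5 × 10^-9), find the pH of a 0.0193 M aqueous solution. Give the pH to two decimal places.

pH = 2.26

Since Ka1 ≫ Ka2, the first ionization dominates [H+].
Ka1 = x²/(0.0193 − x) = 2.2 × 10^-3
Solving the quadratic: x = (−Ka1 + √(Ka1² + 4·Ka1·C₀))/2 = 5.51 × 10^-3 M
pH = −log(5.51 × 10^-3) = 2.26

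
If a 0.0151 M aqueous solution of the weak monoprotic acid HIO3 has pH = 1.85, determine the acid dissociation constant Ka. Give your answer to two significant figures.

Ka = 2.0 × 10^-1

[H+] = 10^(-1.85) = 1.41 × 10^-2 M
At equilibrium [HA] = 0.0151 − 1.41 × 10^-2 = 1.00 × 10^-3 M
Ka = [H+][A-]/[HA] = (1.41 × 10^-2)² / 1.00 × 10^-3 = 2.0 × 10^-1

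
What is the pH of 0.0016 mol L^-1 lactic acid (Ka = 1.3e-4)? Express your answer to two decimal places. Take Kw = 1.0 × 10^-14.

CH3CH(OH)COOH ⇌ CH3CH(OH)COO- + H+
Ka = [H+]²/(0.0016 − [H+]) = 1.3 × 10^-4
The 5% rule fails; solving [H+]² + Ka·[H+] − Ka·C₀ = 0 exactly:
[H+] = (−Ka + √(Ka² + 4·Ka·C₀))/2 = 3.96 × 10^-4 M
pH = −log[H+] = −log(3.96 × 10^-4) = 3.40

pH = 3.40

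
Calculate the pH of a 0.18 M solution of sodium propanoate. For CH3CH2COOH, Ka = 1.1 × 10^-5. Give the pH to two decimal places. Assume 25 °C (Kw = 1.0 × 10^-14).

CH3CH2COO- is the conjugate base of the weak acid CH3CH2COOH.
Kb = Kw/Ka = 1.0×10^-14 / 1.1 × 10^-5 = 9.09 × 10^-10
Kb = [OH-]²/(0.18 − [OH-]) = 9.09 × 10^-10
Neglecting [OH-] in the denominator: [OH-] = √(9.09 × 10^-10 × 0.18) = 1.28 × 10^-5 M
Check: 0.0071% ionized — well under 5%, approximation valid.
pOH = 4.89, so pH = 14.00 − pOH = 9.11

pH = 9.11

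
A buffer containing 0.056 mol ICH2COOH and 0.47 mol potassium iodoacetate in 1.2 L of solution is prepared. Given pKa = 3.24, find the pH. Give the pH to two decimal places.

Henderson–Hasselbalch: pH = pKa + log([ICH2COO-]/[ICH2COOH]) = 3.24 + log(0.47/0.056)
pH = 3.24 + (+0.924) = 4.16

pH = 4.16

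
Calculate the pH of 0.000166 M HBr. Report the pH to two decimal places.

pH = 3.78

HBr is a strong acid and dissociates completely, so [H+] = 0.000166 M.
pH = -log(0.000166) = 3.78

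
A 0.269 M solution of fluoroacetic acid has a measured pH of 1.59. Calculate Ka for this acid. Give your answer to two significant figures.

[H+] = 10^(-1.59) = 2.57 × 10^-2 M
At equilibrium [HA] = 0.269 − 2.57 × 10^-2 = 2.43 × 10^-1 M
Ka = [H+][A-]/[HA] = (2.57 × 10^-2)² / 2.43 × 10^-1 = 2.7 × 10^-3

Ka = 2.7 × 10^-3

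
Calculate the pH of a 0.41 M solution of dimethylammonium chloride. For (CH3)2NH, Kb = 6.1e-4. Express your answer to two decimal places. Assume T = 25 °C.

pH = 5.59

(CH3)2NH2+ is the conjugate acid of the weak base (CH3)2NH.
Ka = Kw/Kb = 1.0×10^-14 / 6.1 × 10^-4 = 1.64 × 10^-11
From the ICE table, Ka = x²/(0.41 − x) = 1.64 × 10^-11.
Assume x ≪ 0.41: x ≈ √(1.64 × 10^-11 × 0.41) = 2.59 × 10^-6 M
(x/C₀ = 0.00063% < 5%, so the approximation holds.)
pH = −log(2.59 × 10^-6) = 5.59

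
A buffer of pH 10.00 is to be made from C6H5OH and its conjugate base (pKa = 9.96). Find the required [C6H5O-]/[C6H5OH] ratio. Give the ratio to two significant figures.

ratio = 1.1

pH = pKa + log(r) ⇒ log(r) = 10.00 − 9.96 = +0.04
r = [C6H5O-]/[C6H5OH] = 10^(+0.04) = 1.1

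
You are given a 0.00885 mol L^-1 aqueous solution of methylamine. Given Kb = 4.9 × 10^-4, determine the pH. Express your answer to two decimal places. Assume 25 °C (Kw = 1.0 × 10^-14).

CH3NH2 + H2O ⇌ CH3NH3+ + OH-
From the ICE table, Kb = x²/(0.00885 − x) = 4.9 × 10^-4.
Here C₀/Kb ≈ 18.1, so the small-x approximation fails. Use the quadratic:
x = [−0.00049 + √(0.00049² + 1.73e-05)]/2 = 1.85 × 10^-3 M
pOH = −log(1.85 × 10^-3) = 2.73; pH = 14.00 − 2.73 = 11.27

pH = 11.27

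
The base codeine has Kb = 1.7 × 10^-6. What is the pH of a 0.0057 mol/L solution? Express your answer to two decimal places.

C18H21NO3 + H2O ⇌ C18H22NO3+ + OH-
From the ICE table, Kb = [OH-]²/(0.0057 − [OH-]) = 1.7 × 10^-6.
Assume [OH-] ≪ 0.0057: [OH-] ≈ √(1.7 × 10^-6 × 0.0057) = 9.84 × 10^-5 M
pOH = −log(9.84 × 10^-5) = 4.01; pH = 14.00 − 4.01 = 9.99

pH = 9.99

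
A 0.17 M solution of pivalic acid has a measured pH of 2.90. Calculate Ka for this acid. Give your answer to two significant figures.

[H+] = 10^(-2.90) = 1.26 × 10^-3 M
At equilibrium [HA] = 0.17 − 1.26 × 10^-3 = 1.69 × 10^-1 M
Ka = [H+][A-]/[HA] = (1.26 × 10^-3)² / 1.69 × 10^-1 = 9.4 × 10^-6

Ka = 9.4 × 10^-6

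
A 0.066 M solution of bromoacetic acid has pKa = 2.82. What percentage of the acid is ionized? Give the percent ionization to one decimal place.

14.0%

BrCH2COOH ⇌ BrCH2COO- + H+; let x = [H+] at equilibrium.
Ka = 10^(−2.82) = 1.51 × 10^-3
Ka = x²/(C₀ − x); solving the quadratic gives x = 9.26 × 10^-3 M.
% ionization = x/C₀ × 100% = 9.26 × 10^-3/0.066 × 100% = 14.0%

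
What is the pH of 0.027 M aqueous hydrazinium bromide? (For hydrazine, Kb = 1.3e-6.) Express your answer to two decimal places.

pH = 4.84

N2H5+ is the conjugate acid of the weak base N2H4.
Ka = Kw/Kb = 1.0×10^-14 / 1.3 × 10^-6 = 7.69 × 10^-9
From the ICE table, Ka = [H+]²/(0.027 − [H+]) = 7.69 × 10^-9.
Neglecting [H+] in the denominator: [H+] = √(7.69 × 10^-9 × 0.027) = 1.44 × 10^-5 M
pH = −log(1.44 × 10^-5) = 4.84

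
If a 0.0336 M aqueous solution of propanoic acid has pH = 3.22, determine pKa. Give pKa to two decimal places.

[H+] = 10^(-3.22) = 6.03 × 10^-4 M
At equilibrium [HA] = 0.0336 − 6.03 × 10^-4 = 3.30 × 10^-2 M
Ka = [H+][A-]/[HA] = (6.03 × 10^-4)² / 3.30 × 10^-2 = 1.10 × 10^-5
pKa = -log(1.10 × 10^-5) = 4.96

pKa = 4.96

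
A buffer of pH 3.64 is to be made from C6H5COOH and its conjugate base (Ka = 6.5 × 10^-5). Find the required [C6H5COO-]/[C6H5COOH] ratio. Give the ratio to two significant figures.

ratio = 0.28

pKa = -log(6.5 × 10^-5) = 4.187
pH = pKa + log(r) ⇒ log(r) = 3.64 − 4.187 = -0.547
r = [C6H5COO-]/[C6H5COOH] = 10^(-0.547) = 0.284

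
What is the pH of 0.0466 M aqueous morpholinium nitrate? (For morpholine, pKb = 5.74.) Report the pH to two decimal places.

pH = 4.80

C4H8ONH2+ is the conjugate acid of the weak base C4H8ONH.
Kb = 10^(−5.74) = 1.82 × 10^-6
Ka = Kw/Kb = 1.0×10^-14 / 1.82 × 10^-6 = 5.49 × 10^-9
Ka = [H+]²/(0.0466 − [H+]) = 5.49 × 10^-9
Assume [H+] ≪ 0.0466: [H+] ≈ √(5.49 × 10^-9 × 0.0466) = 1.60 × 10^-5 M
Check: 0.034% ionized — well under 5%, approximation valid.
pH = −log(1.60 × 10^-5) = 4.80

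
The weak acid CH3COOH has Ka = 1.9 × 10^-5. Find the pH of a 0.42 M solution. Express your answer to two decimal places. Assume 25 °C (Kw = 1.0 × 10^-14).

pH = 2.55

CH3COOH ⇌ CH3COO- + H+
Let x = [H+] at equilibrium. Ka = x²/(0.42 − x).
Neglecting x in the denominator: x = √(1.9 × 10^-5 × 0.42) = 2.82 × 10^-3 M
pH = −log(2.82 × 10^-3) = 2.55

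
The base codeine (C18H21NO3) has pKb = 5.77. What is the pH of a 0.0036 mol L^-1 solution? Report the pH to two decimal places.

pH = 9.89

C18H21NO3 + H2O ⇌ C18H22NO3+ + OH-
Kb = 10^(−5.77) = 1.70 × 10^-6
Kb = x²/(0.0036 − x) = 1.70 × 10^-6
Neglecting x in the denominator: x = √(1.70 × 10^-6 × 0.0036) = 7.82 × 10^-5 M
pOH = 4.11, so pH = 14.00 − pOH = 9.89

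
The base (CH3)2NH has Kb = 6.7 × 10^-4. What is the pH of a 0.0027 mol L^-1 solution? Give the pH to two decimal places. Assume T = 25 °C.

pH = 11.02

(CH3)2NH + H2O ⇌ (CH3)2NH2+ + OH-
Kb = [OH-]²/(0.0027 − [OH-]) = 6.7 × 10^-4
Here C₀/Kb ≈ 4.03, so the small-[OH-] approximation fails. Use the quadratic:
[OH-] = (−Kb + √(Kb² + 4·Kb·C₀))/2 = 1.05 × 10^-3 M
pOH = −log(1.05 × 10^-3) = 2.98; pH = 14.00 − 2.98 = 11.02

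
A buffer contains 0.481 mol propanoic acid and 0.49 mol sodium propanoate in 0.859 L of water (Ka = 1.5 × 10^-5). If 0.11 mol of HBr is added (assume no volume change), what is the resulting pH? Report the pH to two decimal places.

Added H+ converts CH3CH2COO- to CH3CH2COOH: CH3CH2COOH → 0.591 mol, CH3CH2COO- → 0.38 mol.
pKa = −log(1.5 × 10^-5) = 4.824
pH = pKa + log([A⁻]/[HA]) = 4.824 + log(0.38/0.591) = 4.824 -0.192

pH = 4.63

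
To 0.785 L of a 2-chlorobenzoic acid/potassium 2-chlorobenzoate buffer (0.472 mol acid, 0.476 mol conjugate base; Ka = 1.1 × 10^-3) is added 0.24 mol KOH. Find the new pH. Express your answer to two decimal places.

pH = 3.45

After neutralization: n(ClC6H4COOH) = 0.232 mol, n(ClC6H4COO-) = 0.716 mol.
pKa = −log(1.1 × 10^-3) = 2.959
pH = pKa + log(n_ClC6H4COO-/n_ClC6H4COOH) = 2.959 + log(0.716/0.232) = 2.959 + (+0.489)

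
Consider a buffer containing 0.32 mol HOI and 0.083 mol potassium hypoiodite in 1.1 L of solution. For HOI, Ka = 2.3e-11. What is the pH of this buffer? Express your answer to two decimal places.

pH = 10.05

pKa = −log(2.3 × 10^-11) = 10.638
Using pH = pKa + log([base]/[acid]) with [base]/[acid] = 0.083/0.32:
pH = 10.638 + (-0.586) = 10.05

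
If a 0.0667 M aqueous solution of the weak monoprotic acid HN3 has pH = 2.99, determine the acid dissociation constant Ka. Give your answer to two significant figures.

Ka = 1.6 × 10^-5

[H+] = 10^(-2.99) = 1.02 × 10^-3 M
At equilibrium [HA] = 0.0667 − 1.02 × 10^-3 = 6.57 × 10^-2 M
Ka = [H+][A-]/[HA] = (1.02 × 10^-3)² / 6.57 × 10^-2 = 1.6 × 10^-5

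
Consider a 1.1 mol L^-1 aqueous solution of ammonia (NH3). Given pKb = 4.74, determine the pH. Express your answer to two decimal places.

NH3 + H2O ⇌ NH4+ + OH-
Kb = 10^(−4.74) = 1.82 × 10^-5
From the ICE table, Kb = [OH-]²/(1.1 − [OH-]) = 1.82 × 10^-5.
Since Kb ≪ C₀, [OH-] ≈ √(Kb·C₀) = 4.47 × 10^-3 M.
([OH-]/C₀ = 0.41% < 5%, so the approximation holds.)
pOH = 2.35, so pH = 14.00 − pOH = 11.65

pH = 11.65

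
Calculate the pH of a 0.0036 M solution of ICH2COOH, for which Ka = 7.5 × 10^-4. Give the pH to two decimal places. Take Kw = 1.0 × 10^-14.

ICH2COOH ⇌ ICH2COO- + H+
Ka = x²/(0.0036 − x) = 7.5 × 10^-4
Here C₀/Ka ≈ 4.8, so the small-x approximation fails. Use the quadratic:
x = [−0.00075 + √(0.00075² + 1.08e-05)]/2 = 1.31 × 10^-3 M
pH = −log(1.31 × 10^-3) = 2.88

pH = 2.88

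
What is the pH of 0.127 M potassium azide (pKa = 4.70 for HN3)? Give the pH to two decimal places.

N3- is the conjugate base of the weak acid HN3.
Ka = 10^(−4.70) = 2.00 × 10^-5
Kb = Kw/Ka = 1.0×10^-14 / 2.00 × 10^-5 = 5.00 × 10^-10
From the ICE table, Kb = [OH-]²/(0.127 − [OH-]) = 5.00 × 10^-10.
Since Kb ≪ C₀, [OH-] ≈ √(Kb·C₀) = 7.97 × 10^-6 M.
([OH-]/C₀ = 0.0063% < 5%, so the approximation holds.)
pOH = 5.10, so pH = 14.00 − pOH = 8.90

pH = 8.90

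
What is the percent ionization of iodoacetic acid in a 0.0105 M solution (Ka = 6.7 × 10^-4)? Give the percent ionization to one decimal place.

22.3%

ICH2COOH ⇌ ICH2COO- + H+; let x = [H+] at equilibrium.
Ka = x²/(C₀ − x); solving the quadratic gives x = 2.34 × 10^-3 M.
% ionization = x/C₀ × 100% = 2.34 × 10^-3/0.0105 × 100% = 22.3%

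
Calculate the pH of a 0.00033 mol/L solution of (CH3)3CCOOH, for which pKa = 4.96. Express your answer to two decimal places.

pH = 4.26

(CH3)3CCOOH ⇌ (CH3)3CCOO- + H+
Ka = 10^(−4.96) = 1.10 × 10^-5
Ka = [H+]²/(0.00033 − [H+]) = 1.10 × 10^-5
The 5% rule fails; solving [H+]² + Ka·[H+] − Ka·C₀ = 0 exactly:
[H+] = (−Ka + √(Ka² + 4·Ka·C₀))/2 = 5.50 × 10^-5 M
pH = −log(5.50 × 10^-5) = 4.26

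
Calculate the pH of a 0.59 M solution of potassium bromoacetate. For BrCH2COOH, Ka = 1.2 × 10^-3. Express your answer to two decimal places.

BrCH2COO- is the conjugate base of the weak acid BrCH2COOH.
Kb = Kw/Ka = 1.0×10^-14 / 1.2 × 10^-3 = 8.33 × 10^-12
Let x = [OH-] at equilibrium. Kb = x²/(0.59 − x).
Assume x ≪ 0.59: x ≈ √(8.33 × 10^-12 × 0.59) = 2.22 × 10^-6 M
pOH = −log(2.22 × 10^-6) = 5.65; pH = 14.00 − 5.65 = 8.35

pH = 8.35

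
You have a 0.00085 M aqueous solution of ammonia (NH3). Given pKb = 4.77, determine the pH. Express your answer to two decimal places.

NH3 + H2O ⇌ NH4+ + OH-
Kb = 10^(−4.77) = 1.70 × 10^-5
Kb = x²/(0.00085 − x) = 1.70 × 10^-5
Here C₀/Kb ≈ 50, so the small-x approximation fails. Use the quadratic:
x = (−Kb + √(Kb² + 4·Kb·C₀))/2 = 1.12 × 10^-4 M
pOH = 3.95, so pH = 14.00 − pOH = 10.05

pH = 10.05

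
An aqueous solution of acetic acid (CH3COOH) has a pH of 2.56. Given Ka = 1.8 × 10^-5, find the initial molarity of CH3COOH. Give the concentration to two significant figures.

[H+] = 10^(-2.56) = 2.75 × 10^-3 M = x
Ka = x²/(C₀ − x) ⇒ C₀ = x + x²/Ka
C₀ = 2.75 × 10^-3 + (2.75 × 10^-3)²/(1.8 × 10^-5) = 4.23 × 10^-1 M

C₀ = 4.2 × 10^-1 M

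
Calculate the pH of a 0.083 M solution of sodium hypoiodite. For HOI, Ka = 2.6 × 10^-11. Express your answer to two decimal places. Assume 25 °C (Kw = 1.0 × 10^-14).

pH = 11.74

OI- is the conjugate base of the weak acid HOI.
Kb = Kw/Ka = 1.0×10^-14 / 2.6 × 10^-11 = 3.85 × 10^-4
Let x = [OH-] at equilibrium. Kb = x²/(0.083 − x).
The 5% rule fails; solving x² + Kb·x − Kb·C₀ = 0 exactly:
x = (−Kb + √(Kb² + 4·Kb·C₀))/2 = 5.46 × 10^-3 M
pOH = 2.26, so pH = 14.00 − pOH = 11.74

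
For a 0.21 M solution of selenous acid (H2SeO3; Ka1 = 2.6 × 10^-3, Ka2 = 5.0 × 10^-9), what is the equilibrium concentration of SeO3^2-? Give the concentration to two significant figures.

5.0 × 10^-9 M

First ionization gives [H+] ≈ [HSeO3-] = 2.21 × 10^-2 M.
Second step: Ka2 = [H+][SeO3^2-]/[HSeO3-] ≈ [SeO3^2-] (since [H+] ≈ [HSeO3-]).
So [SeO3^2-] ≈ Ka2.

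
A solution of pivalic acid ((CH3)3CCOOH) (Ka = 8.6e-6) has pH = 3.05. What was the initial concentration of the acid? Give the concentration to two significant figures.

C₀ = 9.3 × 10^-2 M

[H+] = 10^(-3.05) = 8.91 × 10^-4 M = x
Ka = x²/(C₀ − x) ⇒ C₀ = x + x²/Ka
C₀ = 8.91 × 10^-4 + (8.91 × 10^-4)²/(8.6 × 10^-6) = 9.32 × 10^-2 M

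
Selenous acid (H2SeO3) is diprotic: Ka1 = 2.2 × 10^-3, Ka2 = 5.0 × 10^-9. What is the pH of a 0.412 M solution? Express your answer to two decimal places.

Ka1 ≫ Ka2, so treat the first dissociation as the only significant source of H+.
Ka1 = x²/(0.412 − x) = 2.2 × 10^-3
Solving the quadratic: x = (−Ka1 + √(Ka1² + 4·Ka1·C₀))/2 = 2.90 × 10^-2 M
pH = −log(2.90 × 10^-2) = 1.54

pH = 1.54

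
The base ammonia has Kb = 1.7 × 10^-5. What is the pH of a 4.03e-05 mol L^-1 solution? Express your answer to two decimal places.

pH = 9.28

NH3 + H2O ⇌ NH4+ + OH-
Let x = [OH-] at equilibrium. Kb = x²/(4.03e-05 − x).
The 5% rule fails; solving x² + Kb·x − Kb·C₀ = 0 exactly:
x = [−1.7e-05 + √(1.7e-05² + 2.74e-09)]/2 = 1.90 × 10^-5 M
pOH = 4.72, so pH = 14.00 − pOH = 9.28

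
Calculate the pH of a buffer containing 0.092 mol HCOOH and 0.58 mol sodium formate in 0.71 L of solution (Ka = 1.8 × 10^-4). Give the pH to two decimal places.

pH = 4.54

pKa = −log(1.8 × 10^-4) = 3.745
Using pH = pKa + log([base]/[acid]) with [base]/[acid] = 0.58/0.092:
pH = 3.745 + (+0.800) = 4.54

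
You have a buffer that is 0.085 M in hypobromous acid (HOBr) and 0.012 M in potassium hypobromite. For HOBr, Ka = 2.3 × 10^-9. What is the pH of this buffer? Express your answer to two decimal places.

pKa = −log(2.3 × 10^-9) = 8.638
Henderson–Hasselbalch: pH = pKa + log([OBr-]/[HOBr]) = 8.638 + log(0.012/0.085)
pH = 8.638 + (-0.850) = 7.79

pH = 7.79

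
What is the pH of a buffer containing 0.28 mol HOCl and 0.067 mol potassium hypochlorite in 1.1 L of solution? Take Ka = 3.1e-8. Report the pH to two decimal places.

pH = 6.89

pKa = −log(3.1 × 10^-8) = 7.509
pH = pKa + log([A⁻]/[HA]) = 7.509 + log(0.067/0.28)
pH = 7.509 + (-0.621) = 6.89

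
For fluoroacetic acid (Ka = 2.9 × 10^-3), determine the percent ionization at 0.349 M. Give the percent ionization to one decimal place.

8.7%

FCH2COOH ⇌ FCH2COO- + H+; let x = [H+] at equilibrium.
Ka = x²/(C₀ − x); solving the quadratic gives x = 3.04 × 10^-2 M.
Fraction ionized = 3.04 × 10^-2 / 0.349 = 0.0871 → 8.7%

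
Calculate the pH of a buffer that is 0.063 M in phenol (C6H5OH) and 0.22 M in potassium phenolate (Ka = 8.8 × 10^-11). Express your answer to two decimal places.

pH = 10.60

pKa = −log(8.8 × 10^-11) = 10.056
Using pH = pKa + log([base]/[acid]) with [base]/[acid] = 0.22/0.063:
pH = 10.056 + (+0.543) = 10.60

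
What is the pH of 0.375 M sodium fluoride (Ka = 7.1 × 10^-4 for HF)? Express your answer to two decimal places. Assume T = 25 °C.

F- is the conjugate base of the weak acid HF.
Kb = Kw/Ka = 1.0×10^-14 / 7.1 × 10^-4 = 1.41 × 10^-11
Kb = [OH-]²/(0.375 − [OH-]) = 1.41 × 10^-11
Neglecting [OH-] in the denominator: [OH-] = √(1.41 × 10^-11 × 0.375) = 2.30 × 10^-6 M
pOH = −log(2.30 × 10^-6) = 5.64; pH = 14.00 − 5.64 = 8.36

pH = 8.36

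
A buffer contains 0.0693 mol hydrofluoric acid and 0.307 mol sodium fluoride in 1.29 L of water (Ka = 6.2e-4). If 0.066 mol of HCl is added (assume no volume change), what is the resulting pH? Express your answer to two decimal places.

Added H+ converts F- to HF: HF → 0.135 mol, F- → 0.241 mol.
pKa = −log(6.2 × 10^-4) = 3.208
pH = pKa + log(n_F-/n_HF) = 3.208 + log(0.241/0.135) = 3.208 + (+0.252)

pH = 3.46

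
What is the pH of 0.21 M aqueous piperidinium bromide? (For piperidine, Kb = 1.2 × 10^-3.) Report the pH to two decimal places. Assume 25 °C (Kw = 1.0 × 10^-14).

C5H10NH2+ is the conjugate acid of the weak base C5H10NH.
Ka = Kw/Kb = 1.0×10^-14 / 1.2 × 10^-3 = 8.33 × 10^-12
Ka = x²/(0.21 − x) = 8.33 × 10^-12
Assume x ≪ 0.21: x ≈ √(8.33 × 10^-12 × 0.21) = 1.32 × 10^-6 M
pH = −log(1.32 × 10^-6) = 5.88

pH = 5.88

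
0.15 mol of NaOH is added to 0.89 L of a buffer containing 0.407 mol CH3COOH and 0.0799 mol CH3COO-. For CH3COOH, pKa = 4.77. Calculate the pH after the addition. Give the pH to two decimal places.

pH = 4.72

OH- converts CH3COOH to CH3COO-: CH3COOH → 0.257 mol, CH3COO- → 0.23 mol.
pH = pKa + log([A⁻]/[HA]) = 4.77 + log(0.23/0.257) = 4.77 -0.048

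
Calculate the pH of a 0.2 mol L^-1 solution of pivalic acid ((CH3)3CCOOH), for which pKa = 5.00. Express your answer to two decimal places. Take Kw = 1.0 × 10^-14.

pH = 2.85

(CH3)3CCOOH ⇌ (CH3)3CCOO- + H+
Ka = 10^(−5.00) = 1.00 × 10^-5
From the ICE table, Ka = [H+]²/(0.2 − [H+]) = 1.00 × 10^-5.
Assume [H+] ≪ 0.2: [H+] ≈ √(1.00 × 10^-5 × 0.2) = 1.41 × 10^-3 M
([H+]/C₀ = 0.71% < 5%, so the approximation holds.)
pH = −log[H+] = −log(1.41 × 10^-3) = 2.85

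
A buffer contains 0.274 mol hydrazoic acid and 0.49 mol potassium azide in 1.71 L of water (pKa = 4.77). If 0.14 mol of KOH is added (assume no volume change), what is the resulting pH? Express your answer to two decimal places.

pH = 5.44

OH- converts HN3 to N3-: HN3 → 0.134 mol, N3- → 0.63 mol.
pH = pKa + log(n_N3-/n_HN3) = 4.77 + log(0.63/0.134) = 4.77 + (+0.672)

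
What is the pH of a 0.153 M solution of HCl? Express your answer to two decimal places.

HCl is a strong acid and dissociates completely, so [H+] = 0.153 M.
pH = -log(0.153) = 0.82

pH = 0.82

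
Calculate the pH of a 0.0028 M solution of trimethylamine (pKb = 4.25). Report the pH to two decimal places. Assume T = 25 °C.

(CH3)3N + H2O ⇌ (CH3)3NH+ + OH-
Kb = 10^(−4.25) = 5.62 × 10^-5
From the ICE table, Kb = [OH-]²/(0.0028 − [OH-]) = 5.62 × 10^-5.
[OH-] is not negligible relative to C₀; solve [OH-]² + 5.62e-05·[OH-] − 1.57e-07 = 0.
[OH-] = [−5.62e-05 + √(5.62e-05² + 6.29e-07)]/2 = 3.70 × 10^-4 M
pOH = 3.43, so pH = 14.00 − pOH = 10.57

pH = 10.57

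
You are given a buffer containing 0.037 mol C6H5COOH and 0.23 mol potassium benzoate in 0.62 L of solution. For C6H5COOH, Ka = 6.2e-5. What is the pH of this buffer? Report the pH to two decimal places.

pH = 5.00

pKa = −log(6.2 × 10^-5) = 4.208
pH = pKa + log([A⁻]/[HA]) = 4.208 + log(0.23/0.037)
pH = 4.208 + (+0.794) = 5.00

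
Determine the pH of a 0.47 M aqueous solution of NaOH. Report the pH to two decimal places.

NaOH is a strong base; [OH-] = 0.47 M.
pOH = -log(0.47) = 0.33
pH = 14.00 - 0.33 = 13.67

pH = 13.67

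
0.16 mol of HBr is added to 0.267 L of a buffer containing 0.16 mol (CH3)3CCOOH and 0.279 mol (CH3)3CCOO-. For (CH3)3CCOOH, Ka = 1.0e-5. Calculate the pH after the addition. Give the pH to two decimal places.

After neutralization: n((CH3)3CCOOH) = 0.32 mol, n((CH3)3CCOO-) = 0.119 mol.
pKa = −log(1.0 × 10^-5) = 5.000
pH = pKa + log(n_(CH3)3CCOO-/n_(CH3)3CCOOH) = 5.000 + log(0.119/0.32) = 5.000 + (-0.430)

pH = 4.57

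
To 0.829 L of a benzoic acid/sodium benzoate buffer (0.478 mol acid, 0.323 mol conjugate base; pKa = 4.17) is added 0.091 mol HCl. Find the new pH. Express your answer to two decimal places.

After neutralization: n(C6H5COOH) = 0.569 mol, n(C6H5COO-) = 0.232 mol.
pH = pKa + log(n_C6H5COO-/n_C6H5COOH) = 4.17 + log(0.232/0.569) = 4.17 + (-0.390)

pH = 3.78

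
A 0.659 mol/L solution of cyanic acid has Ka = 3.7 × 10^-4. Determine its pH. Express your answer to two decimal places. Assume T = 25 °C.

HOCN ⇌ OCN- + H+
Ka = [H+]²/(0.659 − [H+]) = 3.7 × 10^-4
Assume [H+] ≪ 0.659: [H+] ≈ √(3.7 × 10^-4 × 0.659) = 1.56 × 10^-2 M
([H+]/C₀ = 2.4% < 5%, so the approximation holds.)
pH = −log(1.56 × 10^-2) = 1.81

pH = 1.81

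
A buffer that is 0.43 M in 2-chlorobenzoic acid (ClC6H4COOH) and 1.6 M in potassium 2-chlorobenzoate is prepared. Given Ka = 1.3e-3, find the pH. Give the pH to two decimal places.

pH = 3.46

pKa = −log(1.3 × 10^-3) = 2.886
pH = pKa + log([A⁻]/[HA]) = 2.886 + log(1.6/0.43)
pH = 2.886 + (+0.571) = 3.46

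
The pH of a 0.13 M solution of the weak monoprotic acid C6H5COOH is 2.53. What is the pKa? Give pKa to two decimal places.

pKa = 4.16

[H+] = 10^(-2.53) = 2.95 × 10^-3 M
At equilibrium [HA] = 0.13 − 2.95 × 10^-3 = 1.27 × 10^-1 M
Ka = [H+][A-]/[HA] = (2.95 × 10^-3)² / 1.27 × 10^-1 = 6.85 × 10^-5
pKa = -log(6.85 × 10^-5) = 4.16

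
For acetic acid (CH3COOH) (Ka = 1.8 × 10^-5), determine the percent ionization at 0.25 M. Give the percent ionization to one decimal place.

0.8%

CH3COOH ⇌ CH3COO- + H+; let x = [H+] at equilibrium.
x ≈ √(Ka·C₀) = √(1.8 × 10^-5 × 0.25) = 2.12 × 10^-3 M
Fraction ionized = 2.12 × 10^-3 / 0.25 = 0.0085 → 0.8%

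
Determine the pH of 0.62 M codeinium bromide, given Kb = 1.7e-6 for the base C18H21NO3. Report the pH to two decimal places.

pH = 4.22

C18H22NO3+ is the conjugate acid of the weak base C18H21NO3.
Ka = Kw/Kb = 1.0×10^-14 / 1.7 × 10^-6 = 5.88 × 10^-9
Ka = [H+]²/(0.62 − [H+]) = 5.88 × 10^-9
Neglecting [H+] in the denominator: [H+] = √(5.88 × 10^-9 × 0.62) = 6.04 × 10^-5 M
([H+]/C₀ = 0.0097% < 5%, so the approximation holds.)
pH = −log(6.04 × 10^-5) = 4.22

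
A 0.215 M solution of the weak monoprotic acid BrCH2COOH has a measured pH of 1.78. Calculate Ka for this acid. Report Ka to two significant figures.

Ka = 1.4 × 10^-3

[H+] = 10^(-1.78) = 1.66 × 10^-2 M
At equilibrium [HA] = 0.215 − 1.66 × 10^-2 = 1.98 × 10^-1 M
Ka = [H+][A-]/[HA] = (1.66 × 10^-2)² / 1.98 × 10^-1 = 1.4 × 10^-3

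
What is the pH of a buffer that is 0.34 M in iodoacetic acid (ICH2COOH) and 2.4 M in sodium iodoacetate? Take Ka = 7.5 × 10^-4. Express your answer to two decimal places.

pKa = −log(7.5 × 10^-4) = 3.125
Henderson–Hasselbalch: pH = pKa + log([ICH2COO-]/[ICH2COOH]) = 3.125 + log(2.4/0.34)
pH = 3.125 + (+0.849) = 3.97

pH = 3.97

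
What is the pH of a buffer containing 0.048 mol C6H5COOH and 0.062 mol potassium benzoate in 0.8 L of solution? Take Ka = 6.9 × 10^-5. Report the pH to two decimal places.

pKa = −log(6.9 × 10^-5) = 4.161
Using pH = pKa + log([base]/[acid]) with [base]/[acid] = 0.062/0.048:
pH = 4.161 + (+0.111) = 4.27

pH = 4.27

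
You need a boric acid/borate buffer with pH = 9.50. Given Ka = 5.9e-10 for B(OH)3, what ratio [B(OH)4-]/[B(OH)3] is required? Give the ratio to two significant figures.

pKa = -log(5.9 × 10^-10) = 9.229
pH = pKa + log(r) ⇒ log(r) = 9.50 − 9.229 = +0.271
r = [B(OH)4-]/[B(OH)3] = 10^(+0.271) = 1.87

ratio = 1.9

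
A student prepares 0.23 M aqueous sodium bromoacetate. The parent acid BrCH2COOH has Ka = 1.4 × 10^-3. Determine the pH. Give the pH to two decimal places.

BrCH2COO- is the conjugate base of the weak acid BrCH2COOH.
Kb = Kw/Ka = 1.0×10^-14 / 1.4 × 10^-3 = 7.14 × 10^-12
From the ICE table, Kb = [OH-]²/(0.23 − [OH-]) = 7.14 × 10^-12.
Neglecting [OH-] in the denominator: [OH-] = √(7.14 × 10^-12 × 0.23) = 1.28 × 10^-6 M
Check: 0.00056% ionized — well under 5%, approximation valid.
pOH = 5.89, so pH = 14.00 − pOH = 8.11

pH = 8.11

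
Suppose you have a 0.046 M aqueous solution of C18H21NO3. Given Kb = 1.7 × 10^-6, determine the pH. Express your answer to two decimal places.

pH = 10.45

C18H21NO3 + H2O ⇌ C18H22NO3+ + OH-
From the ICE table, Kb = [OH-]²/(0.046 − [OH-]) = 1.7 × 10^-6.
Assume [OH-] ≪ 0.046: [OH-] ≈ √(1.7 × 10^-6 × 0.046) = 2.80 × 10^-4 M
pOH = 3.55, so pH = 14.00 − pOH = 10.45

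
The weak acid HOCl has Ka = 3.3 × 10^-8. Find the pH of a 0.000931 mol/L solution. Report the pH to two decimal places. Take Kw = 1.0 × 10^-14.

pH = 5.26

HOCl ⇌ OCl- + H+
From the ICE table, Ka = [H+]²/(0.000931 − [H+]) = 3.3 × 10^-8.
Neglecting [H+] in the denominator: [H+] = √(3.3 × 10^-8 × 0.000931) = 5.54 × 10^-6 M
([H+]/C₀ = 0.6% < 5%, so the approximation holds.)
pH = −log[H+] = −log(5.54 × 10^-6) = 5.26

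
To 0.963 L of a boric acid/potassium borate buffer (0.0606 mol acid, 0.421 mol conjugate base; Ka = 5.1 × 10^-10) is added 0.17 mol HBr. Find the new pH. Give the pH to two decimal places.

After neutralization: n(B(OH)3) = 0.231 mol, n(B(OH)4-) = 0.251 mol.
pKa = −log(5.1 × 10^-10) = 9.292
pH = pKa + log([A⁻]/[HA]) = 9.292 + log(0.251/0.231) = 9.292 +0.036

pH = 9.33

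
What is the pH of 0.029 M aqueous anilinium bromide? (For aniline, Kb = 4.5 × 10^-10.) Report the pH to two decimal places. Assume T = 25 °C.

C6H5NH3+ is the conjugate acid of the weak base C6H5NH2.
Ka = Kw/Kb = 1.0×10^-14 / 4.5 × 10^-10 = 2.22 × 10^-5
Ka = x²/(0.029 − x) = 2.22 × 10^-5
Since Ka ≪ C₀, x ≈ √(Ka·C₀) = 8.02 × 10^-4 M.
pH = −log[H+] = −log(8.02 × 10^-4) = 3.10

pH = 3.10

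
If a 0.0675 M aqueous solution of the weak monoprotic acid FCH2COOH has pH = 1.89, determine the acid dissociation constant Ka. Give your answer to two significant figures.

[H+] = 10^(-1.89) = 1.29 × 10^-2 M
At equilibrium [HA] = 0.0675 − 1.29 × 10^-2 = 5.46 × 10^-2 M
Ka = [H+][A-]/[HA] = (1.29 × 10^-2)² / 5.46 × 10^-2 = 3.0 × 10^-3

Ka = 3.0 × 10^-3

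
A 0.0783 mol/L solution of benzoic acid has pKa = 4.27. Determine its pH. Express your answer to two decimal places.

C6H5COOH ⇌ C6H5COO- + H+
Ka = 10^(−4.27) = 5.37 × 10^-5
Let x = [H+] at equilibrium. Ka = x²/(0.0783 − x).
Since Ka ≪ C₀, x ≈ √(Ka·C₀) = 2.05 × 10^-3 M.
pH = −log[H+] = −log(2.05 × 10^-3) = 2.69

pH = 2.69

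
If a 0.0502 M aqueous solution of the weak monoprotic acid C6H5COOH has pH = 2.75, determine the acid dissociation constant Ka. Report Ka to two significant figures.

Ka = 6.5 × 10^-5

[H+] = 10^(-2.75) = 1.78 × 10^-3 M
At equilibrium [HA] = 0.0502 − 1.78 × 10^-3 = 4.84 × 10^-2 M
Ka = [H+][A-]/[HA] = (1.78 × 10^-3)² / 4.84 × 10^-2 = 6.5 × 10^-5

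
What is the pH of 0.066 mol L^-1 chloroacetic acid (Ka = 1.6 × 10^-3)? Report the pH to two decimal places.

ClCH2COOH ⇌ ClCH2COO- + H+
From the ICE table, Ka = x²/(0.066 − x) = 1.6 × 10^-3.
Here C₀/Ka ≈ 41.2, so the small-x approximation fails. Use the quadratic:
x = (−Ka + √(Ka² + 4·Ka·C₀))/2 = 9.51 × 10^-3 M
pH = −log[H+] = −log(9.51 × 10^-3) = 2.02

pH = 2.02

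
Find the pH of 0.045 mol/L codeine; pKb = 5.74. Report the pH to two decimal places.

pH = 10.46

C18H21NO3 + H2O ⇌ C18H22NO3+ + OH-
Kb = 10^(−5.74) = 1.82 × 10^-6
From the ICE table, Kb = x²/(0.045 − x) = 1.82 × 10^-6.
Assume x ≪ 0.045: x ≈ √(1.82 × 10^-6 × 0.045) = 2.86 × 10^-4 M
(x/C₀ = 0.64% < 5%, so the approximation holds.)
pOH = −log(2.86 × 10^-4) = 3.54; pH = 14.00 − 3.54 = 10.46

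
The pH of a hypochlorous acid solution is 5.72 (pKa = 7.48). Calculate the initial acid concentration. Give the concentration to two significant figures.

C₀ = 1.1 × 10^-4 M

[H+] = 10^(-5.72) = 1.91 × 10^-6 M = x
Ka = 10^(−7.48) = 3.31 × 10^-8
Ka = x²/(C₀ − x) ⇒ C₀ = x + x²/Ka
C₀ = 1.91 × 10^-6 + (1.91 × 10^-6)²/(3.31 × 10^-8) = 1.12 × 10^-4 M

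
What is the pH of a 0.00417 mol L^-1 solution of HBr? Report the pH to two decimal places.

HBr is a strong acid and dissociates completely, so [H+] = 0.00417 M.
pH = -log(0.00417) = 2.38

pH = 2.38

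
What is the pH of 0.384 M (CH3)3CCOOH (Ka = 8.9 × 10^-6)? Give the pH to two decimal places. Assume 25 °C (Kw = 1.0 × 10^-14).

(CH3)3CCOOH ⇌ (CH3)3CCOO- + H+
From the ICE table, Ka = [H+]²/(0.384 − [H+]) = 8.9 × 10^-6.
Since Ka ≪ C₀, [H+] ≈ √(Ka·C₀) = 1.85 × 10^-3 M.
([H+]/C₀ = 0.48% < 5%, so the approximation holds.)
pH = −log(1.85 × 10^-3) = 2.73

pH = 2.73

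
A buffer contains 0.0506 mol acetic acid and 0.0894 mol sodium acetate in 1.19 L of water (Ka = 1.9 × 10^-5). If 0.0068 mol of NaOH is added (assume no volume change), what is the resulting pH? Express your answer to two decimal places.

OH- converts CH3COOH to CH3COO-: CH3COOH → 0.0438 mol, CH3COO- → 0.0962 mol.
pKa = −log(1.9 × 10^-5) = 4.721
pH = pKa + log(n_CH3COO-/n_CH3COOH) = 4.721 + log(0.0962/0.0438) = 4.721 + (+0.342)

pH = 5.06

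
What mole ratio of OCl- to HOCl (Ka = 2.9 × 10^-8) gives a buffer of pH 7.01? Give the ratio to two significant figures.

pKa = -log(2.9 × 10^-8) = 7.538
pH = pKa + log(r) ⇒ log(r) = 7.01 − 7.538 = -0.528
r = [OCl-]/[HOCl] = 10^(-0.528) = 0.296

ratio = 0.30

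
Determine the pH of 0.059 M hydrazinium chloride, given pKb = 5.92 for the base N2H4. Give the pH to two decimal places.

N2H5+ is the conjugate acid of the weak base N2H4.
Kb = 10^(−5.92) = 1.20 × 10^-6
Ka = Kw/Kb = 1.0×10^-14 / 1.20 × 10^-6 = 8.33 × 10^-9
From the ICE table, Ka = x²/(0.059 − x) = 8.33 × 10^-9.
Since Ka ≪ C₀, x ≈ √(Ka·C₀) = 2.22 × 10^-5 M.
pH = −log(2.22 × 10^-5) = 4.65

pH = 4.65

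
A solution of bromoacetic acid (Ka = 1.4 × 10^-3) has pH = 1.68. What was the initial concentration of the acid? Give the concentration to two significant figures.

[H+] = 10^(-1.68) = 2.09 × 10^-2 M = x
Ka = x²/(C₀ − x) ⇒ C₀ = x + x²/Ka
C₀ = 2.09 × 10^-2 + (2.09 × 10^-2)²/(1.4 × 10^-3) = 3.33 × 10^-1 M

C₀ = 3.3 × 10^-1 M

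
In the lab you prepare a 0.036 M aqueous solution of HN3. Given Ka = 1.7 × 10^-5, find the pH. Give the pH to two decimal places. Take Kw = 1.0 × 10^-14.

pH = 3.11

HN3 ⇌ N3- + H+
From the ICE table, Ka = [H+]²/(0.036 − [H+]) = 1.7 × 10^-5.
Since Ka ≪ C₀, [H+] ≈ √(Ka·C₀) = 7.82 × 10^-4 M.
pH = −log[H+] = −log(7.82 × 10^-4) = 3.11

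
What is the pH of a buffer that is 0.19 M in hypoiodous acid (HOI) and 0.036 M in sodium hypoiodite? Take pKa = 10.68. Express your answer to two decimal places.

pH = 9.96

pH = pKa + log([A⁻]/[HA]) = 10.68 + log(0.036/0.19)
pH = 10.68 + (-0.722) = 9.96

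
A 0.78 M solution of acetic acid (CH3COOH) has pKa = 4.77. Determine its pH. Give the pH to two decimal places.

CH3COOH ⇌ CH3COO- + H+
Ka = 10^(−4.77) = 1.70 × 10^-5
From the ICE table, Ka = [H+]²/(0.78 − [H+]) = 1.70 × 10^-5.
Neglecting [H+] in the denominator: [H+] = √(1.70 × 10^-5 × 0.78) = 3.64 × 10^-3 M
pH = −log(3.64 × 10^-3) = 2.44

pH = 2.44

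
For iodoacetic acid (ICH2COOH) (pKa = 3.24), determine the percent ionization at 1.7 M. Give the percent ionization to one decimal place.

ICH2COOH ⇌ ICH2COO- + H+; let x = [H+] at equilibrium.
Ka = 10^(−3.24) = 5.75 × 10^-4
x ≈ √(Ka·C₀) = √(5.75 × 10^-4 × 1.7) = 3.13 × 10^-2 M
Fraction ionized = 3.13 × 10^-2 / 1.7 = 0.0184 → 1.8%

1.8%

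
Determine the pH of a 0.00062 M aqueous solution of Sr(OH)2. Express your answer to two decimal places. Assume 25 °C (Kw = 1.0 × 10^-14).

Sr(OH)2 is a strong base (each formula unit releases 2 OH-); [OH-] = 0.00124 M.
pOH = -log(0.00124) = 2.91
pH = 14.00 - 2.91 = 11.09

pH = 11.09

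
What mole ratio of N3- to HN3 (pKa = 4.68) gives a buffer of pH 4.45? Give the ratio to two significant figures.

ratio = 0.59

pH = pKa + log(r) ⇒ log(r) = 4.45 − 4.68 = -0.23
r = [N3-]/[HN3] = 10^(-0.23) = 0.589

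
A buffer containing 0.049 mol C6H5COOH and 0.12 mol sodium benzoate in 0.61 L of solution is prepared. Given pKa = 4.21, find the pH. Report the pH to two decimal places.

pH = pKa + log([A⁻]/[HA]) = 4.21 + log(0.12/0.049)
pH = 4.21 + (+0.389) = 4.60

pH = 4.60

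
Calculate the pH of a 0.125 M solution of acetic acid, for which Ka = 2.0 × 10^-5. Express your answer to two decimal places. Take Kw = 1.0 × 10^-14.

pH = 2.80

CH3COOH ⇌ CH3COO- + H+
From the ICE table, Ka = x²/(0.125 − x) = 2.0 × 10^-5.
Neglecting x in the denominator: x = √(2.0 × 10^-5 × 0.125) = 1.58 × 10^-3 M
Check: 1.3% ionized — well under 5%, approximation valid.
pH = −log[H+] = −log(1.58 × 10^-3) = 2.80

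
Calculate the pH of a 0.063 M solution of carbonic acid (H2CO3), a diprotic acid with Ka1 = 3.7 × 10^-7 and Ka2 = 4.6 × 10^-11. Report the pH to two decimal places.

pH = 3.82

Since Ka1 ≫ Ka2, the first ionization dominates [H+].
Ka1 = x²/(0.063 − x) = 3.7 × 10^-7
x ≈ √(3.7 × 10^-7 × 0.063) = 1.53 × 10^-4 M
pH = −log(1.53 × 10^-4) = 3.82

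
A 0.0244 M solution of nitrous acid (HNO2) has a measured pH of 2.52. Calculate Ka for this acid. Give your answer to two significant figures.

Ka = 4.3 × 10^-4

[H+] = 10^(-2.52) = 3.02 × 10^-3 M
At equilibrium [HA] = 0.0244 − 3.02 × 10^-3 = 2.14 × 10^-2 M
Ka = [H+][A-]/[HA] = (3.02 × 10^-3)² / 2.14 × 10^-2 = 4.3 × 10^-4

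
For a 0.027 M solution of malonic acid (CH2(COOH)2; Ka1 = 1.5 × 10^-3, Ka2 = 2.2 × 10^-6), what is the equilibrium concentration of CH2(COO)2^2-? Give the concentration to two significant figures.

First ionization gives [H+] ≈ [CH2(COOH)COO-] = 5.66 × 10^-3 M.
Second step: Ka2 = [H+][CH2(COO)2^2-]/[CH2(COOH)COO-] ≈ [CH2(COO)2^2-] (since [H+] ≈ [CH2(COOH)COO-]).
So [CH2(COO)2^2-] ≈ Ka2.

2.2 × 10^-6 M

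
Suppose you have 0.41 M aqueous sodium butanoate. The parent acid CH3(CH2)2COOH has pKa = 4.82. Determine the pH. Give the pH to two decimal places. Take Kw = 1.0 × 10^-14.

pH = 9.22

CH3(CH2)2COO- is the conjugate base of the weak acid CH3(CH2)2COOH.
Ka = 10^(−4.82) = 1.51 × 10^-5
Kb = Kw/Ka = 1.0×10^-14 / 1.51 × 10^-5 = 6.62 × 10^-10
Kb = [OH-]²/(0.41 − [OH-]) = 6.62 × 10^-10
Since Kb ≪ C₀, [OH-] ≈ √(Kb·C₀) = 1.65 × 10^-5 M.
Check: 0.004% ionized — well under 5%, approximation valid.
pOH = 4.78, so pH = 14.00 − pOH = 9.22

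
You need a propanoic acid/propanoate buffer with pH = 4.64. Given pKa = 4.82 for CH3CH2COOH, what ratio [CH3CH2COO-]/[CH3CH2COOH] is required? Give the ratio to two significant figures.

ratio = 0.66

pH = pKa + log(r) ⇒ log(r) = 4.64 − 4.82 = -0.18
r = [CH3CH2COO-]/[CH3CH2COOH] = 10^(-0.18) = 0.661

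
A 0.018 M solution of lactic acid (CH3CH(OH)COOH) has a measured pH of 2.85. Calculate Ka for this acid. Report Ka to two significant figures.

Ka = 1.2 × 10^-4

[H+] = 10^(-2.85) = 1.41 × 10^-3 M
At equilibrium [HA] = 0.018 − 1.41 × 10^-3 = 1.66 × 10^-2 M
Ka = [H+][A-]/[HA] = (1.41 × 10^-3)² / 1.66 × 10^-2 = 1.2 × 10^-4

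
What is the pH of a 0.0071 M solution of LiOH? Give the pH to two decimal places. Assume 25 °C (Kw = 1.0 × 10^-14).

LiOH is a strong base; [OH-] = 0.0071 M.
pOH = -log(0.0071) = 2.15
pH = 14.00 - 2.15 = 11.85

pH = 11.85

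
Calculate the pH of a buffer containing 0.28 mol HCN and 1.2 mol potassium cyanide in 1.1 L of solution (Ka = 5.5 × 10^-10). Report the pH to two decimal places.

pH = 9.89

pKa = −log(5.5 × 10^-10) = 9.260
pH = pKa + log([A⁻]/[HA]) = 9.260 + log(1.2/0.28)
pH = 9.260 + (+0.632) = 9.89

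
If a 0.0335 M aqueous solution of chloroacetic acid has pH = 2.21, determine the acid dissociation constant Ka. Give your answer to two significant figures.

[H+] = 10^(-2.21) = 6.17 × 10^-3 M
At equilibrium [HA] = 0.0335 − 6.17 × 10^-3 = 2.73 × 10^-2 M
Ka = [H+][A-]/[HA] = (6.17 × 10^-3)² / 2.73 × 10^-2 = 1.4 × 10^-3

Ka = 1.4 × 10^-3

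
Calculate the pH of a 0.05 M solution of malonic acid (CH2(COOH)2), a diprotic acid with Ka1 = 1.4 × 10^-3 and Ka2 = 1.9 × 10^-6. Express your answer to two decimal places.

Ka1 ≫ Ka2, so treat the first dissociation as the only significant source of H+.
Ka1 = x²/(0.05 − x) = 1.4 × 10^-3
Solving the quadratic: x = (−Ka1 + √(Ka1² + 4·Ka1·C₀))/2 = 7.70 × 10^-3 M
pH = −log(7.70 × 10^-3) = 2.11

pH = 2.11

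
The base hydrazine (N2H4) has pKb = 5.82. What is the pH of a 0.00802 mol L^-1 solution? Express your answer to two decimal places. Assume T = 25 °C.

pH = 10.04

N2H4 + H2O ⇌ N2H5+ + OH-
Kb = 10^(−5.82) = 1.51 × 10^-6
Let x = [OH-] at equilibrium. Kb = x²/(0.00802 − x).
Neglecting x in the denominator: x = √(1.51 × 10^-6 × 0.00802) = 1.10 × 10^-4 M
pOH = −log(1.10 × 10^-4) = 3.96; pH = 14.00 − 3.96 = 10.04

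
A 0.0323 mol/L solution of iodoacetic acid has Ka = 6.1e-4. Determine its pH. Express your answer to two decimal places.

ICH2COOH ⇌ ICH2COO- + H+
From the ICE table, Ka = x²/(0.0323 − x) = 6.1 × 10^-4.
Here C₀/Ka ≈ 53, so the small-x approximation fails. Use the quadratic:
x = [−0.00061 + √(0.00061² + 7.88e-05)]/2 = 4.14 × 10^-3 M
pH = −log(4.14 × 10^-3) = 2.38

pH = 2.38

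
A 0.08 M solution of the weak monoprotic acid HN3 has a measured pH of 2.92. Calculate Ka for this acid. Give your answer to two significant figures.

Ka = 1.8 × 10^-5

[H+] = 10^(-2.92) = 1.20 × 10^-3 M
At equilibrium [HA] = 0.08 − 1.20 × 10^-3 = 7.88 × 10^-2 M
Ka = [H+][A-]/[HA] = (1.20 × 10^-3)² / 7.88 × 10^-2 = 1.8 × 10^-5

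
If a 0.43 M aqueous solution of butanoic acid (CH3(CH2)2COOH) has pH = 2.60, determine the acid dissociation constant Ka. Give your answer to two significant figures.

Ka = 1.5 × 10^-5

[H+] = 10^(-2.60) = 2.51 × 10^-3 M
At equilibrium [HA] = 0.43 − 2.51 × 10^-3 = 4.27 × 10^-1 M
Ka = [H+][A-]/[HA] = (2.51 × 10^-3)² / 4.27 × 10^-1 = 1.5 × 10^-5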